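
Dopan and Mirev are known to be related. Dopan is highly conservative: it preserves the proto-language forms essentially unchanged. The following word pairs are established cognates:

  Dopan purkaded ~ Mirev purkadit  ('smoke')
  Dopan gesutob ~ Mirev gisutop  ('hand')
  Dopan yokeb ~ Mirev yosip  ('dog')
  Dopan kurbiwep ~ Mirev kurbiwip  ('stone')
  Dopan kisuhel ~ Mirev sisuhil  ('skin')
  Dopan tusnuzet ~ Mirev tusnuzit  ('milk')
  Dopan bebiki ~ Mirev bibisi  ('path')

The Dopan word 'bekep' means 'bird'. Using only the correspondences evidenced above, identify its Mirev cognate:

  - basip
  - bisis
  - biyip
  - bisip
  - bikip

bisip

purkaded ~ purkadit, gesutob ~ gisutop — Dopan e corresponds to Mirev i after a consonant, before a consonant other than r, m, n, p, b, f, v.
yokeb ~ yosip — Dopan k corresponds to Mirev s between vowels (before a front vowel).
kurbiwep ~ kurbiwip — Dopan e corresponds to Mirev i after a consonant, before a labial obstruent.
Applying these to Dopan 'bekep':
  bekep → bikep   (e→i after a consonant, before a consonant other than r, m, n, p, b, f, v)
  bikep → bisep   (k→s between vowels (before a front vowel))
  bisep → bisip   (e→i after a consonant, before a labial obstruent)
So the Mirev cognate is 'bisip'.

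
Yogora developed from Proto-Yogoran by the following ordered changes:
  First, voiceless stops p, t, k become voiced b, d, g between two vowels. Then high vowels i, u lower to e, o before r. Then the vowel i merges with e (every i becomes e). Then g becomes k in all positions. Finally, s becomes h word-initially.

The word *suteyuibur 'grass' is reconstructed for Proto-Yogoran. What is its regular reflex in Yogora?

Yogora: *suteyuibur > sudeyuibur > sudeyuibor > sudeyuebor > hudeyuebor  (by intervocalic voicing, pre-rhotic lowering, vowel merger, debuccalisation)

hudeyuebor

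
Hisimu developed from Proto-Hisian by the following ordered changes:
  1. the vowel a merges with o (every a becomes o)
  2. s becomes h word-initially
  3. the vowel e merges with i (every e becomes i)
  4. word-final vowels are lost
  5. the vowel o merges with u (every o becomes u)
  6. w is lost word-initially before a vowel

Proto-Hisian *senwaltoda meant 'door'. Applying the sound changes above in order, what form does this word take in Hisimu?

Hisimu: start from *senwaltoda.
  rule 1 (vowel merger): senwaltoda → senwoltodo
  rule 2 (debuccalisation): senwoltodo → henwoltodo
  rule 3 (vowel merger): henwoltodo → hinwoltodo
  rule 4 (apocope): hinwoltodo → hinwoltod
  rule 5 (vowel merger): hinwoltod → hinwultud
  rule 6: no change — hinwultud
  ⇒ Hisimu hinwultud

hinwultud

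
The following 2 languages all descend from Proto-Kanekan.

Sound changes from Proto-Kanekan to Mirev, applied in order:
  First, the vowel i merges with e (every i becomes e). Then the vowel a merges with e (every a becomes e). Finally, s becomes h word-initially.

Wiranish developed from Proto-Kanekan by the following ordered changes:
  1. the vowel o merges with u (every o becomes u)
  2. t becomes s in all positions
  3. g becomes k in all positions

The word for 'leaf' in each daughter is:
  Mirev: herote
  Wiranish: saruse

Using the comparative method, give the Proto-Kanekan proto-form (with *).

Position 4: Mirev has o, Wiranish has u. Mirev preserves o here (none of its changes turn any other segment into o), so the proto-segment is *o.
Position 1: Mirev has h, Wiranish has s. Taking the neighbouring segments as reconstructed: Mirev h could go back to *s or *h; Wiranish s could go back to *t or *s — the one source consistent with every daughter is *s.
Verify the candidate proto-form against each daughter:
Mirev: *sarote
  sarote (rule 1 does not apply)
  sarote → serote   [vowel merger]
  serote → herote   [debuccalisation]
  giving Mirev herote.
Wiranish: *sarote > sarute > saruse  (by vowel merger, unconditioned shift)
*sarote is the unique common source.

*sarote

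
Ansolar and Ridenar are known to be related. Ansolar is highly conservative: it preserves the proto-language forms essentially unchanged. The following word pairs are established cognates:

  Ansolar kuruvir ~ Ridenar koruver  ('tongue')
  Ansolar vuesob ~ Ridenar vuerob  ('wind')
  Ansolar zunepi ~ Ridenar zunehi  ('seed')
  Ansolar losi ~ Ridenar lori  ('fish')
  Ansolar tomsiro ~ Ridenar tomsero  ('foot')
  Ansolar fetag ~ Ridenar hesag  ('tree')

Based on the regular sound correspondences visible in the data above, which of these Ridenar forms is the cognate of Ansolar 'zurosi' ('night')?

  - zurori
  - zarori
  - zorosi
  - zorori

zorori

kuruvir ~ koruver — Ansolar u corresponds to Ridenar o after a consonant, before r.
losi ~ lori — Ansolar s corresponds to Ridenar r between vowels (before a front vowel).
Applying these to Ansolar 'zurosi':
  zurosi → zorosi   (u→o after a consonant, before r)
  zorosi → zorori   (s→r between vowels (before a front vowel))
So the Ridenar cognate is 'zorori'.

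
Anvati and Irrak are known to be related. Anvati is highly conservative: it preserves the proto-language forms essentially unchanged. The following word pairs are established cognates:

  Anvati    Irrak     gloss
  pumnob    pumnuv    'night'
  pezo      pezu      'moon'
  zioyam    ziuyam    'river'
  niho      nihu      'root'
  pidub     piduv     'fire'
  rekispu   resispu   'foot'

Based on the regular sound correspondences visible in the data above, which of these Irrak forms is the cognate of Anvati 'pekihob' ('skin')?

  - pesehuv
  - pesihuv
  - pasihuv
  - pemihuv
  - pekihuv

rekispu ~ resispu — Anvati k corresponds to Irrak s between vowels (before a front vowel).
pumnob ~ pumnuv — Anvati o corresponds to Irrak u after a consonant, before a labial obstruent.
pumnob ~ pumnuv, pidub ~ piduv — Anvati b corresponds to Irrak v word-finally.
Applying these to Anvati 'pekihob':
  pekihob → pesihob   (k→s between vowels (before a front vowel))
  pesihob → pesihub   (o→u after a consonant, before a labial obstruent)
  pesihub → pesihuv   (b→v word-finally)
So the Irrak cognate is 'pesihuv'.

pesihuv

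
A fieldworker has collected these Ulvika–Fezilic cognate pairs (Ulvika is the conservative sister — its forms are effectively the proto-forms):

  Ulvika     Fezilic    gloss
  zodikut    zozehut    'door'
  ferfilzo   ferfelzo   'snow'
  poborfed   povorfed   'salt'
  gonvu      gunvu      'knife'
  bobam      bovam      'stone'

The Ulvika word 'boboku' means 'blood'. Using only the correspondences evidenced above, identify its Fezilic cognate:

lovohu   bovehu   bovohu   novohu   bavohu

bovohu

poborfed ~ povorfed — Ulvika b corresponds to Fezilic v between vowels (before a back vowel).
zodikut ~ zozehut — Ulvika k corresponds to Fezilic h between vowels (before a back vowel).
Applying these to Ulvika 'boboku':
  boboku → bovoku   (b→v between vowels (before a back vowel))
  bovoku → bovohu   (k→h between vowels (before a back vowel))
So the Fezilic cognate is 'bovohu'.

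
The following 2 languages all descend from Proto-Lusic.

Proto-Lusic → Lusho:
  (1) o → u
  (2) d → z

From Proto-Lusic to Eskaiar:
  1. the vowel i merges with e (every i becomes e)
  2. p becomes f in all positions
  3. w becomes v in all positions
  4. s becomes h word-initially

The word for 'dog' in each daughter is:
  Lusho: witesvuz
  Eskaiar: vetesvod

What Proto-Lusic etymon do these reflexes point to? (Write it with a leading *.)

*witesvod

Position 7: Lusho has u, Eskaiar has o. Eskaiar preserves o here (none of its changes turn any other segment into o), so the proto-segment is *o.
Position 8: Lusho has z, Eskaiar has d. Eskaiar preserves d here (none of its changes turn any other segment into d), so the proto-segment is *d.
This points to *witesvod. Verify forward in each daughter:
Lusho: start from *witesvod.
  rule 1 (vowel merger): witesvod → witesvud
  rule 2 (unconditioned shift): witesvud → witesvuz
  ⇒ Lusho witesvuz
Eskaiar: start from *witesvod.
  rule 1 (vowel merger): witesvod → wetesvod
  rule 2: no change — wetesvod
  rule 3 (unconditioned shift): wetesvod → vetesvod
  rule 4: no change — vetesvod
  ⇒ Eskaiar vetesvod
Only *witesvod yields all of Lusho witesvuz, Eskaiar vetesvod.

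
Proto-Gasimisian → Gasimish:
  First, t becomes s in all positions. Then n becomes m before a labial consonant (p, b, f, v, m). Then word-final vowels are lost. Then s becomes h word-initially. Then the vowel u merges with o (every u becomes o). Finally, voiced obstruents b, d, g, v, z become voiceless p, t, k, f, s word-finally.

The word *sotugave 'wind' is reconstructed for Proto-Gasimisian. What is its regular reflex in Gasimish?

hosogaf

Gasimish: *sotugave > sosugave > sosugav > hosugav > hosogav > hosogaf  (by unconditioned shift, apocope, debuccalisation, vowel merger, final devoicing)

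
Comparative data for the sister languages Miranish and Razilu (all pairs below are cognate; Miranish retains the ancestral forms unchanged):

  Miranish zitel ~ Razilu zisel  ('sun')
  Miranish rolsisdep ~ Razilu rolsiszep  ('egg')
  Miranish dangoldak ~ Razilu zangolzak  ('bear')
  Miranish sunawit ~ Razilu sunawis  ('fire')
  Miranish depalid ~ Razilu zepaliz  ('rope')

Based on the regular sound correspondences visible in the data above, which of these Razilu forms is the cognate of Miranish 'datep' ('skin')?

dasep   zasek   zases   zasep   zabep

dangoldak ~ zangolzak — Miranish d corresponds to Razilu z word-initially before a back vowel.
zitel ~ zisel — Miranish t corresponds to Razilu s between vowels (before a front vowel).
Applying these to Miranish 'datep':
  datep → zatep   (d→z word-initially before a back vowel)
  zatep → zasep   (t→s between vowels (before a front vowel))
So the Razilu cognate is 'zasep'.

zasep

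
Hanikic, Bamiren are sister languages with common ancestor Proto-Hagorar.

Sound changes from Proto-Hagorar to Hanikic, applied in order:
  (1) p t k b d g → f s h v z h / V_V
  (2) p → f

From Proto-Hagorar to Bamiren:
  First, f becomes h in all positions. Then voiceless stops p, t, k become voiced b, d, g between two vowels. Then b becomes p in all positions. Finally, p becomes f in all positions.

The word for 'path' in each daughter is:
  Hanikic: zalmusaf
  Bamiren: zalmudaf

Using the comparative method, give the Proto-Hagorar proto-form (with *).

Position 8: Hanikic has f, Bamiren has f. Taking the neighbouring segments as reconstructed: Hanikic f could go back to *p or *f; Bamiren f could go back to *p or *b — the one source consistent with every daughter is *p.
Position 6: Hanikic has s, Bamiren has d. Taking the neighbouring segments as reconstructed: Hanikic s could go back to *t or *s; Bamiren d could go back to *t or *d — the one source consistent with every daughter is *t.
Continuing position by position gives *zalmutap; check it forward:
Hanikic: *zalmutap
  zalmutap → zalmusap   [intervocalic lenition]
  zalmusap → zalmusaf   [unconditioned shift]
  giving Hanikic zalmusaf.
Bamiren: start from *zalmutap.
  rule 1: no change — zalmutap
  rule 2 (intervocalic voicing): zalmutap → zalmudap
  rule 3: no change — zalmudap
  rule 4 (unconditioned shift): zalmudap → zalmudaf
  ⇒ Bamiren zalmudaf
No other proto-form is consistent with every reflex, so the reconstruction is *zalmutap.

*zalmutap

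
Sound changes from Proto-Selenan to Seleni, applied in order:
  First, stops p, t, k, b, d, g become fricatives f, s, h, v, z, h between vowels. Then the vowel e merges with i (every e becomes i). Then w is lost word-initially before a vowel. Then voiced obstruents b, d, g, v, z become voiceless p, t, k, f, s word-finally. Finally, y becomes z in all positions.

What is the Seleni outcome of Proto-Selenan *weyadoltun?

izazoltun

Seleni: *weyadoltun
  weyadoltun → weyazoltun   [intervocalic lenition]
  weyazoltun → wiyazoltun   [vowel merger]
  wiyazoltun → iyazoltun   [glide loss]
  iyazoltun (rule 4 does not apply)
  iyazoltun → izazoltun   [unconditioned shift]
  giving Seleni izazoltun.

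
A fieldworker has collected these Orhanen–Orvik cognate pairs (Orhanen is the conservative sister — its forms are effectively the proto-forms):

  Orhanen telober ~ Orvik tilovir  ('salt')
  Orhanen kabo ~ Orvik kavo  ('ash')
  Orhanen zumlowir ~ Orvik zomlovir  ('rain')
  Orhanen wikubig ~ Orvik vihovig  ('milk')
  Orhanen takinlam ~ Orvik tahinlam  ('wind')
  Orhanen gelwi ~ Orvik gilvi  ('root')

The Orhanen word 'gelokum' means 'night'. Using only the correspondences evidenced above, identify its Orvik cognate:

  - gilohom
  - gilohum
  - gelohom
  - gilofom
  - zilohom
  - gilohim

telober ~ tilovir, gelwi ~ gilvi — Orhanen e corresponds to Orvik i after a consonant, before a consonant other than r, m, n, p, b, f, v.
wikubig ~ vihovig — Orhanen k corresponds to Orvik h between vowels (before a back vowel).
zumlowir ~ zomlovir — Orhanen u corresponds to Orvik o after a consonant, before a nasal.
Applying these to Orhanen 'gelokum':
  gelokum → gilokum   (e→i after a consonant, before a consonant other than r, m, n, p, b, f, v)
  gilokum → gilohum   (k→h between vowels (before a back vowel))
  gilohum → gilohom   (u→o after a consonant, before a nasal)
So the Orvik cognate is 'gilohom'.

gilohom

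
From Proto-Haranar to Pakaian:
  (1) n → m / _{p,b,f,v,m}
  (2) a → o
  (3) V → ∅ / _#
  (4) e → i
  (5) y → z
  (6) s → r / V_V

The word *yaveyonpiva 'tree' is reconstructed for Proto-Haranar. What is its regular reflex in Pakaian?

zovizompiv

Pakaian: start from *yaveyonpiva.
  rule 1 (nasal place assimilation): yaveyonpiva → yaveyompiva
  rule 2 (vowel merger): yaveyompiva → yoveyompivo
  rule 3 (apocope): yoveyompivo → yoveyompiv
  rule 4 (vowel merger): yoveyompiv → yoviyompiv
  rule 5 (unconditioned shift): yoviyompiv → zovizompiv
  rule 6: no change — zovizompiv
  ⇒ Pakaian zovizompiv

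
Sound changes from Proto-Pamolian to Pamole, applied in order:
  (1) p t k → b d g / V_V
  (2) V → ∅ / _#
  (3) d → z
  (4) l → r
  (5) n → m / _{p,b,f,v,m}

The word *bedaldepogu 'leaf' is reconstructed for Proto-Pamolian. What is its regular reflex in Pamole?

bezarzebog

Pamole: *bedaldepogu
  bedaldepogu → bedaldebogu   [intervocalic voicing]
  bedaldebogu → bedaldebog   [apocope]
  bedaldebog → bezalzebog   [unconditioned shift]
  bezalzebog → bezarzebog   [unconditioned shift]
  bezarzebog (rule 5 does not apply)
  giving Pamole bezarzebog.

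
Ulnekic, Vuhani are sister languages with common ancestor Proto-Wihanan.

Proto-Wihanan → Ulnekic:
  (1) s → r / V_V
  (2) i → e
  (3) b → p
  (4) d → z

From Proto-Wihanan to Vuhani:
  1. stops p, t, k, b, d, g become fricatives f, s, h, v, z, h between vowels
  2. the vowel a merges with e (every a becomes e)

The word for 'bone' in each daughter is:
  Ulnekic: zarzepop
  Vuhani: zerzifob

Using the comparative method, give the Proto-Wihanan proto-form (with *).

*zarzipob

Position 6: Ulnekic has p, Vuhani has f. Taking the neighbouring segments as reconstructed: Ulnekic p could go back to *p or *b; Vuhani f could go back to *p or *f — the one source consistent with every daughter is *p.
Position 5: Ulnekic has e, Vuhani has i. Vuhani preserves i here (none of its changes turn any other segment into i), so the proto-segment is *i.
Continuing position by position gives *zarzipob; check it forward:
Ulnekic: start from *zarzipob.
  rule 1: no change — zarzipob
  rule 2 (vowel merger): zarzipob → zarzepob
  rule 3 (unconditioned shift): zarzepob → zarzepop
  rule 4: no change — zarzepop
  ⇒ Ulnekic zarzepop
Vuhani: *zarzipob > zarzifob > zerzifob  (by intervocalic lenition, vowel merger)
No other proto-form is consistent with every reflex, so the reconstruction is *zarzipob.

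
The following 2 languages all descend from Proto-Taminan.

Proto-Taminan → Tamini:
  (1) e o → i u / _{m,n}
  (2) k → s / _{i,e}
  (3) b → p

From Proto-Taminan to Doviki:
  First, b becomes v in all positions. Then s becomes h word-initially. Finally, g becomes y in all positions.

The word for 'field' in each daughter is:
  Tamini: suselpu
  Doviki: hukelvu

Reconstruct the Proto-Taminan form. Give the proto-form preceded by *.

*sukelbu

Position 1: Tamini has s, Doviki has h. Taking the neighbouring segments as reconstructed: Tamini s can only go back to *s; Doviki h could go back to *s or *h — the one source consistent with every daughter is *s.
Position 6: Tamini has p, Doviki has v. Taking the neighbouring segments as reconstructed: Tamini p could go back to *p or *b; Doviki v could go back to *b or *v — the one source consistent with every daughter is *b.
Position 3: Tamini has s, Doviki has k. Doviki preserves k here (none of its changes turn any other segment into k), so the proto-segment is *k.
Verify the candidate proto-form against each daughter:
Tamini: *sukelbu > suselbu > suselpu  (by palatalisation, unconditioned shift)
Doviki: *sukelbu
  sukelbu → sukelvu   [unconditioned shift]
  sukelvu → hukelvu   [debuccalisation]
  hukelvu (rule 3 does not apply)
  giving Doviki hukelvu.
*sukelbu is the unique common source.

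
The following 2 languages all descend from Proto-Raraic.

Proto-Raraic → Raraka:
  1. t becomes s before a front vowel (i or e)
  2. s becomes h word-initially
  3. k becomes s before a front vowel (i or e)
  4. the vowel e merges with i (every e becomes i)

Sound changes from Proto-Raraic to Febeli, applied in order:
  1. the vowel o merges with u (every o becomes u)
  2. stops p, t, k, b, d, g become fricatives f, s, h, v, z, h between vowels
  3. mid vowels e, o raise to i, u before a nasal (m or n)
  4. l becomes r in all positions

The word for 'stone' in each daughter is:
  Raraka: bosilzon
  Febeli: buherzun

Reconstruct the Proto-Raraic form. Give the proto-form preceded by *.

Position 3: Raraka has s, Febeli has h. Taking the neighbouring segments as reconstructed: Raraka s could go back to *t or *k or *s; Febeli h could go back to *k or *g or *h — the one source consistent with every daughter is *k.
Position 5: Raraka has l, Febeli has r. Raraka preserves l here (none of its changes turn any other segment into l), so the proto-segment is *l.
Continuing position by position gives *bokelzon; check it forward:
Raraka: start from *bokelzon.
  rule 1: no change — bokelzon
  rule 2: no change — bokelzon
  rule 3 (palatalisation): bokelzon → boselzon
  rule 4 (vowel merger): boselzon → bosilzon
  ⇒ Raraka bosilzon
Febeli: start from *bokelzon.
  rule 1 (vowel merger): bokelzon → bukelzun
  rule 2 (intervocalic lenition): bukelzun → buhelzun
  rule 3: no change — buhelzun
  rule 4 (unconditioned shift): buhelzun → buherzun
  ⇒ Febeli buherzun
*bokelzon is the unique common source.

*bokelzon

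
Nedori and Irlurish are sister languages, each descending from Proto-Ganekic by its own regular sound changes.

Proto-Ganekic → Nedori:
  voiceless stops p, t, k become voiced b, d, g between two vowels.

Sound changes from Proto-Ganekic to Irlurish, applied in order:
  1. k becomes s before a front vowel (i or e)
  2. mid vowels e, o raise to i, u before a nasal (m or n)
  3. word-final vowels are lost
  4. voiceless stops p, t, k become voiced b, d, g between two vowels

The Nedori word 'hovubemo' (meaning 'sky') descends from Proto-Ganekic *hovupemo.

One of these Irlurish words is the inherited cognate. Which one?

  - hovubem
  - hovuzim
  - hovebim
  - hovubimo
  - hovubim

hovubim

Irlurish: *hovupemo > hovupimo > hovupim > hovubim  (by pre-nasal raising, apocope, intervocalic voicing)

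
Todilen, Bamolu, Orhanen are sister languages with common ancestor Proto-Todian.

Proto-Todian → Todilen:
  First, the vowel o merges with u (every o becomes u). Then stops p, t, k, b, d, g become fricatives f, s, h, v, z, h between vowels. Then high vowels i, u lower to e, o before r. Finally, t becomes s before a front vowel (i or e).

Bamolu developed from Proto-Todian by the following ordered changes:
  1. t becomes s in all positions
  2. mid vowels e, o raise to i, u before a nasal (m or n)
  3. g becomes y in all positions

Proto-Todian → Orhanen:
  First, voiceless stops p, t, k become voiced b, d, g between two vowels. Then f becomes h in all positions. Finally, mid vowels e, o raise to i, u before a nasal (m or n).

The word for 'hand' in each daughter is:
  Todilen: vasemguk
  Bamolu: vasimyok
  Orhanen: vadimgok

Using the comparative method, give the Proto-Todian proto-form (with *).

*vatemgok

Position 6: Todilen has g, Bamolu has y, Orhanen has g. Todilen preserves g here (none of its changes turn any other segment into g), so the proto-segment is *g.
Position 4: Todilen has e, Bamolu has i, Orhanen has i. Taking the neighbouring segments as reconstructed: Todilen e can only go back to *e; Bamolu i could go back to *e or *i; Orhanen i could go back to *e or *i — the one source consistent with every daughter is *e.
Continuing position by position gives *vatemgok; check it forward:
Todilen: start from *vatemgok.
  rule 1 (vowel merger): vatemgok → vatemguk
  rule 2 (intervocalic lenition): vatemguk → vasemguk
  rule 3: no change — vasemguk
  rule 4: no change — vasemguk
  ⇒ Todilen vasemguk
Bamolu: *vatemgok > vasemgok > vasimgok > vasimyok  (by unconditioned shift, pre-nasal raising, unconditioned shift)
Orhanen: *vatemgok > vademgok > vadimgok  (by intervocalic voicing, pre-nasal raising)
*vatemgok is the unique common source.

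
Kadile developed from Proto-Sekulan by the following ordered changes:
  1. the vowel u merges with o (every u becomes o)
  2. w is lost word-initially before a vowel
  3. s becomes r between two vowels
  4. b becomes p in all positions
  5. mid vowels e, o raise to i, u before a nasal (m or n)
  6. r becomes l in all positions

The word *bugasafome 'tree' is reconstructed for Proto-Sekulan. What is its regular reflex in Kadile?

Kadile: *bugasafome > bogasafome > bogarafome > pogarafome > pogarafume > pogalafume  (by vowel merger, rhotacism, unconditioned shift, pre-nasal raising, unconditioned shift)

pogalafume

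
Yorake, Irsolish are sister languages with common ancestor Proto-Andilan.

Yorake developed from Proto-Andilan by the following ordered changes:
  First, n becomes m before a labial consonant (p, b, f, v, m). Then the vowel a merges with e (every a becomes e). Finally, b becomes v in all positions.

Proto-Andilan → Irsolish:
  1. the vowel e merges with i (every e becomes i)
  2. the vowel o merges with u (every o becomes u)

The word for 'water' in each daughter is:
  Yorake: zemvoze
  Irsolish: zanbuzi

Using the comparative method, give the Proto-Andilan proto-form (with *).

Position 7: Yorake has e, Irsolish has i. Taking the neighbouring segments as reconstructed: Yorake e could go back to *a or *e; Irsolish i could go back to *e or *i — the one source consistent with every daughter is *e.
Position 5: Yorake has o, Irsolish has u. Yorake preserves o here (none of its changes turn any other segment into o), so the proto-segment is *o.
Verify the candidate proto-form against each daughter:
Yorake: *zanboze
  zanboze → zamboze   [nasal place assimilation]
  zamboze → zemboze   [vowel merger]
  zemboze → zemvoze   [unconditioned shift]
  giving Yorake zemvoze.
Irsolish: start from *zanboze.
  rule 1 (vowel merger): zanboze → zanbozi
  rule 2 (vowel merger): zanbozi → zanbuzi
  ⇒ Irsolish zanbuzi
Only *zanboze yields all of Yorake zemvoze, Irsolish zanbuzi.

*zanboze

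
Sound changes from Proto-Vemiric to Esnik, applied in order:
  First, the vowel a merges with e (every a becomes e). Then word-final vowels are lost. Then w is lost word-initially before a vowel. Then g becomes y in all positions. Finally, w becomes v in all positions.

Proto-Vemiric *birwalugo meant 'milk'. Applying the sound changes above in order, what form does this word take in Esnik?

Esnik: start from *birwalugo.
  rule 1 (vowel merger): birwalugo → birwelugo
  rule 2 (apocope): birwelugo → birwelug
  rule 3: no change — birwelug
  rule 4 (unconditioned shift): birwelug → birweluy
  rule 5 (unconditioned shift): birweluy → birveluy
  ⇒ Esnik birveluy

birveluy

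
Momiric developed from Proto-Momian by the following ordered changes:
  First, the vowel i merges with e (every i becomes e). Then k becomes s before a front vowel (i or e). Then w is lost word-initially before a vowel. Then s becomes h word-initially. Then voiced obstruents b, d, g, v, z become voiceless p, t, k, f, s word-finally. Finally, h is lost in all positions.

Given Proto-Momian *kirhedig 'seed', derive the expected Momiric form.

Momiric: *kirhedig > kerhedeg > serhedeg > herhedeg > herhedek > eredek  (by vowel merger, palatalisation, debuccalisation, final devoicing, h-loss)

eredek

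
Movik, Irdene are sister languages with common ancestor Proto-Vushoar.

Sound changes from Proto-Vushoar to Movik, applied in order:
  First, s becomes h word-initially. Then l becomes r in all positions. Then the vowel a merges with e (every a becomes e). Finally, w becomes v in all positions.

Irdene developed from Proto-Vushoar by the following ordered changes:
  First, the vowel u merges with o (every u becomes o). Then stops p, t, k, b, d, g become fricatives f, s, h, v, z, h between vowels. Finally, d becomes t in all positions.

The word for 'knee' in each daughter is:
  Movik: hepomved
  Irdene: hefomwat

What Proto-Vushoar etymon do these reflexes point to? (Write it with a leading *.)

Position 6: Movik has v, Irdene has w. Irdene preserves w here (none of its changes turn any other segment into w), so the proto-segment is *w.
Position 8: Movik has d, Irdene has t. Movik preserves d here (none of its changes turn any other segment into d), so the proto-segment is *d.
Position 3: Movik has p, Irdene has f. Movik preserves p here (none of its changes turn any other segment into p), so the proto-segment is *p.
This points to *hepomwad. Verify forward in each daughter:
Movik: start from *hepomwad.
  rule 1: no change — hepomwad
  rule 2: no change — hepomwad
  rule 3 (vowel merger): hepomwad → hepomwed
  rule 4 (unconditioned shift): hepomwed → hepomved
  ⇒ Movik hepomved
Irdene: *hepomwad
  hepomwad (rule 1 does not apply)
  hepomwad → hefomwad   [intervocalic lenition]
  hefomwad → hefomwat   [unconditioned shift]
  giving Irdene hefomwat.
No other proto-form is consistent with every reflex, so the reconstruction is *hepomwad.

*hepomwad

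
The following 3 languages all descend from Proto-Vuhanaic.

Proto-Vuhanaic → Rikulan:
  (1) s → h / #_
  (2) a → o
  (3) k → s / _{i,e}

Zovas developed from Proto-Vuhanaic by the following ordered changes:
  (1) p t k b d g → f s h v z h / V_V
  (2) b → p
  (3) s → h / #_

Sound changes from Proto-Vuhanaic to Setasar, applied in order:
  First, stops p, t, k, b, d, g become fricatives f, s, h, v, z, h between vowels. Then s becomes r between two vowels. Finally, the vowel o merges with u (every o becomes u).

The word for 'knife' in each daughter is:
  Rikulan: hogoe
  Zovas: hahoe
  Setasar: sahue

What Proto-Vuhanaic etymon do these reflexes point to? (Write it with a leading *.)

*sagoe

Position 1: Rikulan has h, Zovas has h, Setasar has s. Taking the neighbouring segments as reconstructed: Rikulan h could go back to *s or *h; Zovas h could go back to *s or *h; Setasar s can only go back to *s — the one source consistent with every daughter is *s.
Position 2: Rikulan has o, Zovas has a, Setasar has a. Zovas preserves a here (none of its changes turn any other segment into a), so the proto-segment is *a.
Position 4: Rikulan has o, Zovas has o, Setasar has u. Zovas preserves o here (none of its changes turn any other segment into o), so the proto-segment is *o.
Verify the candidate proto-form against each daughter:
Rikulan: *sagoe
  sagoe → hagoe   [debuccalisation]
  hagoe → hogoe   [vowel merger]
  hogoe (rule 3 does not apply)
  giving Rikulan hogoe.
Zovas: *sagoe > sahoe > hahoe  (by intervocalic lenition, debuccalisation)
Setasar: *sagoe
  sagoe → sahoe   [intervocalic lenition]
  sahoe (rule 2 does not apply)
  sahoe → sahue   [vowel merger]
  giving Setasar sahue.
*sagoe is the unique common source.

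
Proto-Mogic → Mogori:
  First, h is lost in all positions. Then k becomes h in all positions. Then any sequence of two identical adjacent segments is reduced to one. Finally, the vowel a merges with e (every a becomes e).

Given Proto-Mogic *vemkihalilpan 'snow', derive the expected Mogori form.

Mogori: *vemkihalilpan > vemkialilpan > vemhialilpan > vemhielilpen  (by h-loss, unconditioned shift, vowel merger)

vemhielilpen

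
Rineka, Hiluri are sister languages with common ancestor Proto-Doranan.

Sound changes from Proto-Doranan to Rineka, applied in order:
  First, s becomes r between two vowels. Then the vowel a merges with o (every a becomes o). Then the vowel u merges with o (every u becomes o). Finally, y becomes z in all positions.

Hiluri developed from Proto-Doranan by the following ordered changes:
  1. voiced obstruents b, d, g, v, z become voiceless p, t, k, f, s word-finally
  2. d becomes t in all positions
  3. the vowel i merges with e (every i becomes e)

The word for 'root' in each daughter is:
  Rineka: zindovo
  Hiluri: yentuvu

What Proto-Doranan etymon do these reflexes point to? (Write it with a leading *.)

Position 7: Rineka has o, Hiluri has u. Hiluri preserves u here (none of its changes turn any other segment into u), so the proto-segment is *u.
Position 2: Rineka has i, Hiluri has e. Rineka preserves i here (none of its changes turn any other segment into i), so the proto-segment is *i.
Position 5: Rineka has o, Hiluri has u. Hiluri preserves u here (none of its changes turn any other segment into u), so the proto-segment is *u.
This points to *yinduvu. Verify forward in each daughter:
Rineka: *yinduvu
  yinduvu (rule 1 does not apply)
  yinduvu (rule 2 does not apply)
  yinduvu → yindovo   [vowel merger]
  yindovo → zindovo   [unconditioned shift]
  giving Rineka zindovo.
Hiluri: start from *yinduvu.
  rule 1: no change — yinduvu
  rule 2 (unconditioned shift): yinduvu → yintuvu
  rule 3 (vowel merger): yintuvu → yentuvu
  ⇒ Hiluri yentuvu
No other proto-form is consistent with every reflex, so the reconstruction is *yinduvu.

*yinduvu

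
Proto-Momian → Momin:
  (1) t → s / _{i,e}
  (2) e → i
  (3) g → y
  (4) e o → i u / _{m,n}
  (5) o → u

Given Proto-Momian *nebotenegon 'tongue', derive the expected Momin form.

Momin: *nebotenegon > nebosenegon > nibosinigon > nibosiniyon > nibosiniyun > nibusiniyun  (by palatalisation, vowel merger, unconditioned shift, pre-nasal raising, vowel merger)

nibusiniyun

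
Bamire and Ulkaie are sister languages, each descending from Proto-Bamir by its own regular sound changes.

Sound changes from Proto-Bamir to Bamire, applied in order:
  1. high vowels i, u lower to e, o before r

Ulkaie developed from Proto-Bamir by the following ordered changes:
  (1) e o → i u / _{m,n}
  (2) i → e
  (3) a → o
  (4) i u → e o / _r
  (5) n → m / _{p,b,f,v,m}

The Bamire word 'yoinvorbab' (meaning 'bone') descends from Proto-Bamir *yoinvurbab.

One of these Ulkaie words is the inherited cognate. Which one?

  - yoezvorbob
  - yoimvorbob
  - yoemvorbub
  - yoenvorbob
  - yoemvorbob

Ulkaie: *yoinvurbab > yoenvurbab > yoenvurbob > yoenvorbob > yoemvorbob  (by vowel merger, vowel merger, pre-rhotic lowering, nasal place assimilation)

yoemvorbob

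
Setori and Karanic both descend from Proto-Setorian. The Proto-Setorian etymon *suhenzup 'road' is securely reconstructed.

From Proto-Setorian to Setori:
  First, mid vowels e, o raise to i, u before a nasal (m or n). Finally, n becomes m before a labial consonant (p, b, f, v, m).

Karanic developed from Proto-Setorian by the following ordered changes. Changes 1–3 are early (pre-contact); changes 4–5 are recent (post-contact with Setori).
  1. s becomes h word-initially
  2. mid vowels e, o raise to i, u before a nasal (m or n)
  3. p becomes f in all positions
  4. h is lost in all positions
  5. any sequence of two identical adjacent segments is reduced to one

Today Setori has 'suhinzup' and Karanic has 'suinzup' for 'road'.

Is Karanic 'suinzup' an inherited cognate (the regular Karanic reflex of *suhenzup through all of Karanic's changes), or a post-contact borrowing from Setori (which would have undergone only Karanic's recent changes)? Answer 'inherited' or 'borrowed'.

If inherited, *suhenzup would pass through all of Karanic's changes:
Karanic: *suhenzup
  suhenzup → huhenzup   [debuccalisation]
  huhenzup → huhinzup   [pre-nasal raising]
  huhinzup → huhinzuf   [unconditioned shift]
  huhinzuf → uinzuf   [h-loss]
  uinzuf (rule 5 does not apply)
  giving Karanic uinzuf.
If borrowed from Setori 'suhinzup' after the early changes, it would undergo only the recent ones:
  rule 4 (h-loss): suhinzup → suinzup
  rule 5 (degemination): no change (suinzup)
  ⇒ as a loan: suinzup
Karanic 'suinzup' matches the loan outcome 'suinzup', not the inherited 'uinzuf' — it skipped the early Karanic changes, so it was borrowed from Setori.

borrowed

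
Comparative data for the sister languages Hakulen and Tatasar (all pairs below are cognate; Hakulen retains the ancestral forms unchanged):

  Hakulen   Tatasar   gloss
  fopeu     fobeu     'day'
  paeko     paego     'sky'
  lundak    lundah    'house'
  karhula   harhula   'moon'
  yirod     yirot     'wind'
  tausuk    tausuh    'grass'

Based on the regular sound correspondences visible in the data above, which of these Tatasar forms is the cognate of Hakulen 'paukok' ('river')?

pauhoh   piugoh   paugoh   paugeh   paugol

paeko ~ paego — Hakulen k corresponds to Tatasar g between vowels (before a back vowel).
lundak ~ lundah, tausuk ~ tausuh — Hakulen k corresponds to Tatasar h word-finally.
Applying these to Hakulen 'paukok':
  paukok → paugok   (k→g between vowels (before a back vowel))
  paugok → paugoh   (k→h word-finally)
So the Tatasar cognate is 'paugoh'.

paugoh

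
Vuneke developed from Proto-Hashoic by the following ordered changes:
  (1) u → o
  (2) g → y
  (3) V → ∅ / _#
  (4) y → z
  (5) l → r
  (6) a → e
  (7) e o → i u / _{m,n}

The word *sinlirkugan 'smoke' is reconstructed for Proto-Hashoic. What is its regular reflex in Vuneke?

Vuneke: start from *sinlirkugan.
  rule 1 (vowel merger): sinlirkugan → sinlirkogan
  rule 2 (unconditioned shift): sinlirkogan → sinlirkoyan
  rule 3: no change — sinlirkoyan
  rule 4 (unconditioned shift): sinlirkoyan → sinlirkozan
  rule 5 (unconditioned shift): sinlirkozan → sinrirkozan
  rule 6 (vowel merger): sinrirkozan → sinrirkozen
  rule 7 (pre-nasal raising): sinrirkozen → sinrirkozin
  ⇒ Vuneke sinrirkozin

sinrirkozin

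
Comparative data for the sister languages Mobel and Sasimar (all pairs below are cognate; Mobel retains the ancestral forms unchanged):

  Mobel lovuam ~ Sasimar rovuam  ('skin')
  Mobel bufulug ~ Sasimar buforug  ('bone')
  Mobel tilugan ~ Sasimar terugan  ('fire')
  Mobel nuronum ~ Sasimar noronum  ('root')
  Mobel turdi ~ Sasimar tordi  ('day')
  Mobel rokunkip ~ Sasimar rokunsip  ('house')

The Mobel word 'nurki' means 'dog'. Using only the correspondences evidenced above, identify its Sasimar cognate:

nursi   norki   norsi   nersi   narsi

norsi

nuronum ~ noronum, turdi ~ tordi — Mobel u corresponds to Sasimar o after a consonant, before r.
rokunkip ~ rokunsip — Mobel k corresponds to Sasimar s after a consonant, before a front vowel.
Applying these to Mobel 'nurki':
  nurki → norki   (u→o after a consonant, before r)
  norki → norsi   (k→s after a consonant, before a front vowel)
So the Sasimar cognate is 'norsi'.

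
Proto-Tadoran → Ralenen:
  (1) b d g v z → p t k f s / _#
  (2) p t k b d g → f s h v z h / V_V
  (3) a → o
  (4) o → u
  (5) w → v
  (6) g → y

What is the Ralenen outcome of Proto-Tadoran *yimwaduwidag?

Ralenen: *yimwaduwidag
  yimwaduwidag → yimwaduwidak   [final devoicing]
  yimwaduwidak → yimwazuwizak   [intervocalic lenition]
  yimwazuwizak → yimwozuwizok   [vowel merger]
  yimwozuwizok → yimwuzuwizuk   [vowel merger]
  yimwuzuwizuk → yimvuzuvizuk   [unconditioned shift]
  yimvuzuvizuk (rule 6 does not apply)
  giving Ralenen yimvuzuvizuk.

yimvuzuvizuk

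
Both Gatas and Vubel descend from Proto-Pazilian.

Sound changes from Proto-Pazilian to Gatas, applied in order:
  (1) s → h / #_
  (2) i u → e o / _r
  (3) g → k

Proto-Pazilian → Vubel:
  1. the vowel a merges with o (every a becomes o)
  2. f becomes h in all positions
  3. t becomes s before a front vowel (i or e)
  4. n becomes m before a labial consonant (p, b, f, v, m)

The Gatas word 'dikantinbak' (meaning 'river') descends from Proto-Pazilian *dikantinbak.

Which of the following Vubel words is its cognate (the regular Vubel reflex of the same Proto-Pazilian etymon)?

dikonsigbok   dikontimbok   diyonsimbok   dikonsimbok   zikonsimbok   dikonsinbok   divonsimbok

Vubel: start from *dikantinbak.
  rule 1 (vowel merger): dikantinbak → dikontinbok
  rule 2: no change — dikontinbok
  rule 3 (palatalisation): dikontinbok → dikonsinbok
  rule 4 (nasal place assimilation): dikonsinbok → dikonsimbok
  ⇒ Vubel dikonsimbok

dikonsimbok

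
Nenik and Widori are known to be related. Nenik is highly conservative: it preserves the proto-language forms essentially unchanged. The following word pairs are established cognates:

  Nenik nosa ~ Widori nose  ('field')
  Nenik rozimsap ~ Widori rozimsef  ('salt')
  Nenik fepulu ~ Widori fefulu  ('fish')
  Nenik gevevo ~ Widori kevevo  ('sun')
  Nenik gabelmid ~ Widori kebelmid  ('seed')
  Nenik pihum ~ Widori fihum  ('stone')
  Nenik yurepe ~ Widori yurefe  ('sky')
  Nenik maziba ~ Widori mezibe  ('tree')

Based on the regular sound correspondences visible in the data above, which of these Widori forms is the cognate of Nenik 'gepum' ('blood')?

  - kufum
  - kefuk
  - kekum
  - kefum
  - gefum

gevevo ~ kevevo — Nenik g corresponds to Widori k word-initially before a front vowel.
fepulu ~ fefulu — Nenik p corresponds to Widori f between vowels (before a back vowel).
Applying these to Nenik 'gepum':
  gepum → kepum   (g→k word-initially before a front vowel)
  kepum → kefum   (p→f between vowels (before a back vowel))
So the Widori cognate is 'kefum'.

kefum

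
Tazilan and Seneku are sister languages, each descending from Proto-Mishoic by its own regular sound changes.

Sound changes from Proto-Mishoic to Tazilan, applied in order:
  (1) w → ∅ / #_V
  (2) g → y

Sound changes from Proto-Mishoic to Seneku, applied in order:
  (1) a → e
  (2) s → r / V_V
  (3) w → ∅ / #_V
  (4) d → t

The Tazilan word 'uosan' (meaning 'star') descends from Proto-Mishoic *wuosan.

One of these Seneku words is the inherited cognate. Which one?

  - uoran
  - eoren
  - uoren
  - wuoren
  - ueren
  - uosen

uoren

Seneku: *wuosan
  wuosan → wuosen   [vowel merger]
  wuosen → wuoren   [rhotacism]
  wuoren → uoren   [glide loss]
  uoren (rule 4 does not apply)
  giving Seneku uoren.
Only 'uoren' matches the regular Seneku development of *wuosan.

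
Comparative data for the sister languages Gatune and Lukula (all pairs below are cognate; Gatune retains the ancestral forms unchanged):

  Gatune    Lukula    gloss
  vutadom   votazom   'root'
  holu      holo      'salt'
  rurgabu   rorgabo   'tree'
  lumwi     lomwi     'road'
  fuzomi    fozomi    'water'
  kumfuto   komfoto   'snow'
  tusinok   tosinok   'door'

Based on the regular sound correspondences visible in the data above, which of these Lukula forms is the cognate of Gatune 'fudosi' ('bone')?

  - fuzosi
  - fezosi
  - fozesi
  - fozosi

fozosi

vutadom ~ votazom, fuzomi ~ fozomi — Gatune u corresponds to Lukula o after a consonant, before a consonant other than r, m, n, p, b, f, v.
vutadom ~ votazom — Gatune d corresponds to Lukula z between vowels (before a back vowel).
Applying these to Gatune 'fudosi':
  fudosi → fodosi   (u→o after a consonant, before a consonant other than r, m, n, p, b, f, v)
  fodosi → fozosi   (d→z between vowels (before a back vowel))
So the Lukula cognate is 'fozosi'.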